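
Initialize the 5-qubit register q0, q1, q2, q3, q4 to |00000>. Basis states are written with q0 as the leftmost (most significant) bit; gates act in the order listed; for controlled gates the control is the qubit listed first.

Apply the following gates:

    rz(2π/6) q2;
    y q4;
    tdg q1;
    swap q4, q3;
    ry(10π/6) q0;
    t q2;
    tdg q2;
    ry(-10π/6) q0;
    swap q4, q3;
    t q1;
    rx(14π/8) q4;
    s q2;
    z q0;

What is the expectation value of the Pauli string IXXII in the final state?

In the final state, IXXII has expectation 0. Key observation: gates 3-10 undo each other exactly, leaving only the rest of the circuit to track.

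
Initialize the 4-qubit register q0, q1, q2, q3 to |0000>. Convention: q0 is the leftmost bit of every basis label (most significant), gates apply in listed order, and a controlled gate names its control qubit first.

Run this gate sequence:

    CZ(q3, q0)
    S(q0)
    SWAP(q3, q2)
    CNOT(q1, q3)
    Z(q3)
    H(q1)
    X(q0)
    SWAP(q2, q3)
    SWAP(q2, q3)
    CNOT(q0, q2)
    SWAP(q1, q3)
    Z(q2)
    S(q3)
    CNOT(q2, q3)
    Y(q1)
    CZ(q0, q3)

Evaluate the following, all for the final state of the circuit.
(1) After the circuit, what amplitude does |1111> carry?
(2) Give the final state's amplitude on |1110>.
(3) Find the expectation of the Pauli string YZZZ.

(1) The amplitude on |1111> is sqrt(2)*I/2. Key observation: gates 8-9 undo each other exactly, leaving only the rest of the circuit to track.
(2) The final state's coefficient on |1110> equals sqrt(2)/2.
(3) In the final state, YZZZ has expectation 0.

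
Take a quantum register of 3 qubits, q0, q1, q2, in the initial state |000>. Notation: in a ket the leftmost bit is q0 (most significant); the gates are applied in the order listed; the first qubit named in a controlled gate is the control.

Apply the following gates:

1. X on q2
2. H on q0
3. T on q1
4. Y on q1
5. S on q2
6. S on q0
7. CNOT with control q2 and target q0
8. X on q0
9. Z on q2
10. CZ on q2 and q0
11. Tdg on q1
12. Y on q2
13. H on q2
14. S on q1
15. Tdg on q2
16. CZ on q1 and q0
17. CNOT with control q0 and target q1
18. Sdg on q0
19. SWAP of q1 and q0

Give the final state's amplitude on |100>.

The amplitude on |100> is -exp(3*I*pi/4)/2.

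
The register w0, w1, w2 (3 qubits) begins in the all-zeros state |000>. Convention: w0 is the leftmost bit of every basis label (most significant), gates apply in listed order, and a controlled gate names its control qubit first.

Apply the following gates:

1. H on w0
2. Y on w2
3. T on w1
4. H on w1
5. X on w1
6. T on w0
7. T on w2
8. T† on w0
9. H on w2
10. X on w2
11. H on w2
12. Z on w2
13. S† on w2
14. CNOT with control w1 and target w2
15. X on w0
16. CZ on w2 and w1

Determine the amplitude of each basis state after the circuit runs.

The resulting statevector has amplitude 0 on |000>, exp(I*pi/4)/2 on |001>, exp(I*pi/4)/2 on |010>, 0 on |011>, 0 on |100>, exp(I*pi/4)/2 on |101>, exp(I*pi/4)/2 on |110>, 0 on |111>.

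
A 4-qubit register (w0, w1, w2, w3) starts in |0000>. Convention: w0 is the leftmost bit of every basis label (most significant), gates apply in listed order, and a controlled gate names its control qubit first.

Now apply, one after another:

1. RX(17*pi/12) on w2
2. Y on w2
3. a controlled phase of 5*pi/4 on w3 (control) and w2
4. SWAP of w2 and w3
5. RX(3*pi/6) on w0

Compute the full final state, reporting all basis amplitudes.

The final amplitudes are -sqrt(2*sqrt(2) + 4)/8 - sqrt(12 - 6*sqrt(2))/8 on |0000>, -I*sqrt(6*sqrt(2) + 12)/8 + I*sqrt(4 - 2*sqrt(2))/8 on |0001>, I*sqrt(12 - 6*sqrt(2))/8 + I*sqrt(2*sqrt(2) + 4)/8 on |1000>, -sqrt(6*sqrt(2) + 12)/8 + sqrt(4 - 2*sqrt(2))/8 on |1001>, and 0 on every other basis state.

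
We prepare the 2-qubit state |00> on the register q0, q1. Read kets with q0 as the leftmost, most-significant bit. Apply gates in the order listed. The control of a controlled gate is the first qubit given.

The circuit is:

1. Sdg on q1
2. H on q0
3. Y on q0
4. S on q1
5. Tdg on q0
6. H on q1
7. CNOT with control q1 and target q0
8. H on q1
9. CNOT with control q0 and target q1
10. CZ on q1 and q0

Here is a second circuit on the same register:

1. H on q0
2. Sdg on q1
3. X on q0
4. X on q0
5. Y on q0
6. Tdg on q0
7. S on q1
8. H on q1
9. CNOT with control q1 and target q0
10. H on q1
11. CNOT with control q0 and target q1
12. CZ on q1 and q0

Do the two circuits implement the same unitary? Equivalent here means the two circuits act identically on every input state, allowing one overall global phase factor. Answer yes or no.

Yes — the two circuits implement the same unitary up to a global phase.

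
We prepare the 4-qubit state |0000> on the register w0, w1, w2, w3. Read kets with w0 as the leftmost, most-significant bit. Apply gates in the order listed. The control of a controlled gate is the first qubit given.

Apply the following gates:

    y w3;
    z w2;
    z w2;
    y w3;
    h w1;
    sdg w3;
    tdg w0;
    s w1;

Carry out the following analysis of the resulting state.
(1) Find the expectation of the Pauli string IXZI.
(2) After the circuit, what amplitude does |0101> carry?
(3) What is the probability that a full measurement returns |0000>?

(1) In the final state, IXZI has expectation 0. Key observation: the block from step 1 through step 4 cancels to the identity and can be dropped.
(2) |0101> carries amplitude 0 in the final state.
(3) Outcome |0000> occurs with probability 1/2.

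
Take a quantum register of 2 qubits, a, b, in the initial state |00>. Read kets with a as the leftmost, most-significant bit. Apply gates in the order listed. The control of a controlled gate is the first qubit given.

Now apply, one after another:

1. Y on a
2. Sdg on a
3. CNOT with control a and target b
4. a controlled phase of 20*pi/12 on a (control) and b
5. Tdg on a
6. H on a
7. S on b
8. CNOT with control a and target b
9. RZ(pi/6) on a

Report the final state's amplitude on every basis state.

The final amplitudes are 0 on |00>, -sqrt(2)*exp(5*I*pi/6)/2 on |01>, -sqrt(2)/2 on |10>, 0 on |11>.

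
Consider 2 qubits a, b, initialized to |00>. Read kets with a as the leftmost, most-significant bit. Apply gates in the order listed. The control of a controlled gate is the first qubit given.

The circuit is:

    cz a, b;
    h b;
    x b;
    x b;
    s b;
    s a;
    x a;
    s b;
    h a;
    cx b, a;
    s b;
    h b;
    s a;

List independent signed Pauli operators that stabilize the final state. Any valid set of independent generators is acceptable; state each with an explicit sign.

One valid set of independent stabilizer generators is -YI, -IY (any independent generating set of the same group is equally correct).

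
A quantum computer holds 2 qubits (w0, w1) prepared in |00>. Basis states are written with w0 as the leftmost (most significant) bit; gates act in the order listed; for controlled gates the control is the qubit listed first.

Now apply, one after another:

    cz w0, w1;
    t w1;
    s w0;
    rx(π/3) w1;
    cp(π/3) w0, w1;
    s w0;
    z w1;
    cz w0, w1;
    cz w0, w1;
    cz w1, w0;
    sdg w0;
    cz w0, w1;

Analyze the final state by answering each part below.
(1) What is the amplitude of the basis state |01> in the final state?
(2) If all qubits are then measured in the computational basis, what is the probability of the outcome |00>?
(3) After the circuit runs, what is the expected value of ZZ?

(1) The amplitude on |01> is I/2. Key observation: the block from step 8 through step 9 cancels to the identity and can be dropped.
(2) A full measurement returns |00> with probability 3/4.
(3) The observable ZZ averages to 1/2.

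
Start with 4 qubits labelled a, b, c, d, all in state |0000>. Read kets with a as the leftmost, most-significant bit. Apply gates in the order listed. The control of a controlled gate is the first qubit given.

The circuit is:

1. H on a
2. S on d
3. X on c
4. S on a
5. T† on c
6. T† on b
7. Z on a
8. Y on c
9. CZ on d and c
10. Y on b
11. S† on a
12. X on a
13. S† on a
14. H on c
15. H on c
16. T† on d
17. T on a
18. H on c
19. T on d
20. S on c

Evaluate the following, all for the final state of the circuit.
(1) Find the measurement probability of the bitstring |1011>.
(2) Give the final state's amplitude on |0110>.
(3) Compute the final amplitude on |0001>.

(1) The probability of measuring |1011> is 0. Key observation: the block from step 14 through step 15 cancels to the identity and can be dropped.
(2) |0110> carries amplitude -exp(I*pi/4)/2 in the final state.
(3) |0001> carries amplitude 0 in the final state.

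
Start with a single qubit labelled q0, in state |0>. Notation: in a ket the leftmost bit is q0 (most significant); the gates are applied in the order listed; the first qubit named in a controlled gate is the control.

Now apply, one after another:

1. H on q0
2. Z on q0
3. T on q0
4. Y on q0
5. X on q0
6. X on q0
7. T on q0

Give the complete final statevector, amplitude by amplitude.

The resulting statevector has amplitude sqrt(2)*exp(3*I*pi/4)/2 on |0>, sqrt(2)*exp(3*I*pi/4)/2 on |1>.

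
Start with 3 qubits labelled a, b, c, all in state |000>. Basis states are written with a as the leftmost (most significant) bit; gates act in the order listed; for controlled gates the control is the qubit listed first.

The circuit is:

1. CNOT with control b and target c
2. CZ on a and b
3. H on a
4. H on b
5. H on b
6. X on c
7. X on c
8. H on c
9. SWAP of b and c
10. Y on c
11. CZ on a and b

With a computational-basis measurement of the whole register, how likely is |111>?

Outcome |111> occurs with probability 1/4.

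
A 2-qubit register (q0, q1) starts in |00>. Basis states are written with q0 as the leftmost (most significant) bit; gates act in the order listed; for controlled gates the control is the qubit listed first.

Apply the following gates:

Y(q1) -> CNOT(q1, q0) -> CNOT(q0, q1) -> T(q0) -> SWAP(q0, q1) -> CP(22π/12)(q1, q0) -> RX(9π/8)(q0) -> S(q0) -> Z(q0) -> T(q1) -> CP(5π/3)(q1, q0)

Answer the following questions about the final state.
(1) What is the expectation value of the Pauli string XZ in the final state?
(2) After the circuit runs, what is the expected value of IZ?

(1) The observable XZ averages to -sqrt(2 - sqrt(2))/4.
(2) In the final state, IZ has expectation -1.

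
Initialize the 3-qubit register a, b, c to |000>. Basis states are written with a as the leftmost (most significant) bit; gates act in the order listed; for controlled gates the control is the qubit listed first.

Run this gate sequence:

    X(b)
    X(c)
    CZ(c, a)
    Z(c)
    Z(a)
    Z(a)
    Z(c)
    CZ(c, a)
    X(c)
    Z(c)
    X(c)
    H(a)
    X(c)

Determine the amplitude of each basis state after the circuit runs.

The resulting statevector has amplitude sqrt(2)/2 on |010>, sqrt(2)/2 on |110>, and 0 on every other basis state. Key observation: gates 2-9 undo each other exactly, leaving only the rest of the circuit to track.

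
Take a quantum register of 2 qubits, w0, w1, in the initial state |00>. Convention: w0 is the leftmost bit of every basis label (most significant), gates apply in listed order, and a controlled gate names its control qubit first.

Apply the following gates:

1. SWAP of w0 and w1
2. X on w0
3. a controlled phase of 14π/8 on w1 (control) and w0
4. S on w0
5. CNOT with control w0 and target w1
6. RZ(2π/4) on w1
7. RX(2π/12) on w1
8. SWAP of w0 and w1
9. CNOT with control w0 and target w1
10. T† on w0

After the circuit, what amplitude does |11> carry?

The final state's coefficient on |11> equals 0.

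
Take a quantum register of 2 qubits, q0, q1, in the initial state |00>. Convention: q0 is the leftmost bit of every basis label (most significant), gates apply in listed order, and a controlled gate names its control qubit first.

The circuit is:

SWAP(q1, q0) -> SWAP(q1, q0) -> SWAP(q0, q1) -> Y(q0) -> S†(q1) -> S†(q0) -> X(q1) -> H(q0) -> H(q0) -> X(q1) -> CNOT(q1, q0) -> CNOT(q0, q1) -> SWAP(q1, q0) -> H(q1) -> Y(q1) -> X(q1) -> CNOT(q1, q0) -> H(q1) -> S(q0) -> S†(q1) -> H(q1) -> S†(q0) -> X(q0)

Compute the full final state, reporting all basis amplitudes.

The resulting statevector has amplitude sqrt(2)*(1 + I)/4 on |00>, sqrt(2)*(-1 + I)/4 on |01>, sqrt(2)*(-1 + I)/4 on |10>, sqrt(2)*(1 + I)/4 on |11>.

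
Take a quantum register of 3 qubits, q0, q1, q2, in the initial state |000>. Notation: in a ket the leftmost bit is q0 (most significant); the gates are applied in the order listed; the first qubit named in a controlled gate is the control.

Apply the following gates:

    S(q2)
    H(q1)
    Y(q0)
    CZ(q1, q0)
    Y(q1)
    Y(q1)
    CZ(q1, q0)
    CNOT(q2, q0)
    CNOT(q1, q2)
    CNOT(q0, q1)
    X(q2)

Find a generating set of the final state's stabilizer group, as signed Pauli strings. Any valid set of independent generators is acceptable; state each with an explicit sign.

One valid set of independent stabilizer generators is +IXX, -ZII, +IZZ (any independent generating set of the same group is equally correct). Key observation: the block from step 4 through step 7 cancels to the identity and can be dropped.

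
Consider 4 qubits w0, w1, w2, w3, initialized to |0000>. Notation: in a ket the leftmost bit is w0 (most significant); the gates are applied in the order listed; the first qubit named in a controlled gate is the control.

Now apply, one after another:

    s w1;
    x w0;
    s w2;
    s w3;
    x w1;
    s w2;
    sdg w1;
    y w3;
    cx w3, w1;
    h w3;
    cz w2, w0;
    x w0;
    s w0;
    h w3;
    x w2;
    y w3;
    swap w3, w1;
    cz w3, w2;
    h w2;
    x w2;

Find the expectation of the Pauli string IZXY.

The expectation value of IZXY is 0.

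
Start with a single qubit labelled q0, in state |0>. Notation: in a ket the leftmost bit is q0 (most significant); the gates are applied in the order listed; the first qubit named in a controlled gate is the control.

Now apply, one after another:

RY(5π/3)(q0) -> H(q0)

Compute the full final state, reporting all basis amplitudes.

The resulting statevector has amplitude -sqrt(6)/4 + sqrt(2)/4 on |0>, -sqrt(6)/4 - sqrt(2)/4 on |1>.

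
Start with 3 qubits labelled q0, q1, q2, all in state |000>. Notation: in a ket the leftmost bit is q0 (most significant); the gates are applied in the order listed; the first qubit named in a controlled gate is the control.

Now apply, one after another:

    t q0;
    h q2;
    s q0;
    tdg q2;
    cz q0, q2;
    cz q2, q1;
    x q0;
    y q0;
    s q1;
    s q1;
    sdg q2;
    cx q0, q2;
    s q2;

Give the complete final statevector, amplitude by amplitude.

The resulting statevector has amplitude -sqrt(2)*I/2 on |000>, -sqrt(2)*exp(I*pi/4)/2 on |001>, and 0 on every other basis state.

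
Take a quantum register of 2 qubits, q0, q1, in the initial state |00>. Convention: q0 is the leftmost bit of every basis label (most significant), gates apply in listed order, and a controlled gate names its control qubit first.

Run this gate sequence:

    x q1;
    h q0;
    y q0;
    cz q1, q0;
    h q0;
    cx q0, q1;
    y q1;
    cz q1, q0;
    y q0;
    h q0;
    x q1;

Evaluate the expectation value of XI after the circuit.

In the final state, XI has expectation -1.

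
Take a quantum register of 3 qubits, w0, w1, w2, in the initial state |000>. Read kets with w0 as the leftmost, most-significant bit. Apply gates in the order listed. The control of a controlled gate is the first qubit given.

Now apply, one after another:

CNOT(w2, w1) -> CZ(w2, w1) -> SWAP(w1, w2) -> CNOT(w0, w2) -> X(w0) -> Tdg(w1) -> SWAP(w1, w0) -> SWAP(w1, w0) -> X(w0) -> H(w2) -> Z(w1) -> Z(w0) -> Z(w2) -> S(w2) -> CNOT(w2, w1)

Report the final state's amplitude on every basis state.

The resulting statevector has amplitude sqrt(2)/2 on |000>, -sqrt(2)*I/2 on |011>, and 0 on every other basis state.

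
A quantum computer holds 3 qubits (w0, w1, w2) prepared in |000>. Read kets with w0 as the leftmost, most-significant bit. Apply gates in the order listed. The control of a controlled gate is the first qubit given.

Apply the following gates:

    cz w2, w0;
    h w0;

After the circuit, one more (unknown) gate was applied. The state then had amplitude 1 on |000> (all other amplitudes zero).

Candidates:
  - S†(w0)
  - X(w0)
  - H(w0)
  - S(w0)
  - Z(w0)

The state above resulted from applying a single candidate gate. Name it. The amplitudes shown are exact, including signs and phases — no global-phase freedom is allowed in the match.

The applied gate was H(w0).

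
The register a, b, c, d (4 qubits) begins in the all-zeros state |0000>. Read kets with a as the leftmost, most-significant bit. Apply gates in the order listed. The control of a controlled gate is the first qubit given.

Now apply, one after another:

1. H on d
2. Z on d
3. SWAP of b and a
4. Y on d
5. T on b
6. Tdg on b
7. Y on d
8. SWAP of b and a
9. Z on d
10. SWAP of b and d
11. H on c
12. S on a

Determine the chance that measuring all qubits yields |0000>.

A full measurement returns |0000> with probability 1/4. Key observation: the block from step 2 through step 9 cancels to the identity and can be dropped.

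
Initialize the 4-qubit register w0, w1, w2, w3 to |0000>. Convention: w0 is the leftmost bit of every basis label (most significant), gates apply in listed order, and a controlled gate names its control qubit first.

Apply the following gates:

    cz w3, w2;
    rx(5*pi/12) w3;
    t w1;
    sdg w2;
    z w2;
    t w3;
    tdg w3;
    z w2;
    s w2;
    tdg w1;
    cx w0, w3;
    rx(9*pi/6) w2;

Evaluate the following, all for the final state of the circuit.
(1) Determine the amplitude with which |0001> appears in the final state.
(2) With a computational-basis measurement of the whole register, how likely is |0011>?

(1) The amplitude on |0001> is -I*sqrt(4 - 2*sqrt(2))/8 + I*sqrt(6*sqrt(2) + 12)/8. Key observation: the block from step 3 through step 10 cancels to the identity and can be dropped.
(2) A full measurement returns |0011> with probability -sqrt(6)/16 + sqrt(2)/16 + 1/4.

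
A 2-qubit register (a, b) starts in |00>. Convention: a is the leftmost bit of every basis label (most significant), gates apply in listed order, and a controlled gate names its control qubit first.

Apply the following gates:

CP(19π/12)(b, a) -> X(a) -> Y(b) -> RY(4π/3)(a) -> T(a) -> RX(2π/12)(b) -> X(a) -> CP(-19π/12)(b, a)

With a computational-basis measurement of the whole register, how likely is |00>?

Outcome |00> occurs with probability 1/8 - sqrt(3)/16.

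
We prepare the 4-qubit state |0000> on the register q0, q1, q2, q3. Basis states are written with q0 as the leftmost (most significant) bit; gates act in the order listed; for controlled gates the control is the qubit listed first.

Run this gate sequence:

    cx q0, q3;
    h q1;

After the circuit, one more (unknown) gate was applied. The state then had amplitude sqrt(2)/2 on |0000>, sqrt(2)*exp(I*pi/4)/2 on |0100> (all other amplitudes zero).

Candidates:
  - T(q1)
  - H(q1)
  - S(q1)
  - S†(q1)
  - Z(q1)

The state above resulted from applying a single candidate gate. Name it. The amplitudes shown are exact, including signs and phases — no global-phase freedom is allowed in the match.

The applied gate was T(q1).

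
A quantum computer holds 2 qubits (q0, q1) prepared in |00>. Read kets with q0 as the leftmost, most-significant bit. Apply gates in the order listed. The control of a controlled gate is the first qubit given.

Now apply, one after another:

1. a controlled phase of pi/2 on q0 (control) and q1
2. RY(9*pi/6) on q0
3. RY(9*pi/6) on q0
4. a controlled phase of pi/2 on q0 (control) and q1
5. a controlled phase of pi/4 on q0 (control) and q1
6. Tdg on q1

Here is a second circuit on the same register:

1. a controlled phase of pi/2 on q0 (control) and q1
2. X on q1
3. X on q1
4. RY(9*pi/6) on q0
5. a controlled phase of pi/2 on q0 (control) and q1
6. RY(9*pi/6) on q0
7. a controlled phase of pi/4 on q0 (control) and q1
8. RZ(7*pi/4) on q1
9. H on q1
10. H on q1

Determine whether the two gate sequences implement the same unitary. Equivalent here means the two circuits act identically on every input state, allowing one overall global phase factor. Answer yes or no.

No, they are not equivalent — no single phase factor reconciles the two unitaries.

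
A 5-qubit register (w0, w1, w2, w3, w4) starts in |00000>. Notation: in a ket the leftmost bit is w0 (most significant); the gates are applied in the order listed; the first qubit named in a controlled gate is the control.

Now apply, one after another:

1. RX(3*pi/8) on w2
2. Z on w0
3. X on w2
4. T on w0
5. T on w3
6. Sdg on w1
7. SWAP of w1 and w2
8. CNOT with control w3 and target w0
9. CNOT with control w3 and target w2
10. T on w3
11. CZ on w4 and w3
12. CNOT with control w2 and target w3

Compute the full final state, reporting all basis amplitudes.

After the circuit, the state carries amplitude -I*sin(3*pi/16) on |00000>, cos(3*pi/16) on |01000>, and 0 on every other basis state.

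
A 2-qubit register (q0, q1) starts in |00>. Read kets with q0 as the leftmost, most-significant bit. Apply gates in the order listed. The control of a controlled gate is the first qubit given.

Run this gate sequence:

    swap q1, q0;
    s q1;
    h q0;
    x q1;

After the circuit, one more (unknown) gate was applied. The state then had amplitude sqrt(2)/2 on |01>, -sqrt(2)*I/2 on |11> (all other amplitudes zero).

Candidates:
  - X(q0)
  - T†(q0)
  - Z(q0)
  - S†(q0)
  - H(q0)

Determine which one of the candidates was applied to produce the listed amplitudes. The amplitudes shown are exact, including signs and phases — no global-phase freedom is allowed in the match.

The applied gate was S†(q0).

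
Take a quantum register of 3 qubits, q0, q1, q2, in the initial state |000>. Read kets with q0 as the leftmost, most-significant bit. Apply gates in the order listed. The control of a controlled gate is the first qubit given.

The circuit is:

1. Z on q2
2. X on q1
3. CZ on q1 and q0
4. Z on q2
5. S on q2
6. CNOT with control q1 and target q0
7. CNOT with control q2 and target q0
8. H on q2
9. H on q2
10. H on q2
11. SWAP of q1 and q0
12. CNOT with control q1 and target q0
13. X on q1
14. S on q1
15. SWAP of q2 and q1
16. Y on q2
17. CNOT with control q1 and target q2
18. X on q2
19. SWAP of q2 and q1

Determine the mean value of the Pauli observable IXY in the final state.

The observable IXY averages to 0.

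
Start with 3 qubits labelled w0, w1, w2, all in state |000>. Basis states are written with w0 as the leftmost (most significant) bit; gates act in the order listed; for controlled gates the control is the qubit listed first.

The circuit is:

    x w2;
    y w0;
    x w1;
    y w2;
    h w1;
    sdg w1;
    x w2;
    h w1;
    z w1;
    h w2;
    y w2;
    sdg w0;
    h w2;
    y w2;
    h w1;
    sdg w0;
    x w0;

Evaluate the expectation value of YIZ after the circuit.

The expectation value of YIZ is 0.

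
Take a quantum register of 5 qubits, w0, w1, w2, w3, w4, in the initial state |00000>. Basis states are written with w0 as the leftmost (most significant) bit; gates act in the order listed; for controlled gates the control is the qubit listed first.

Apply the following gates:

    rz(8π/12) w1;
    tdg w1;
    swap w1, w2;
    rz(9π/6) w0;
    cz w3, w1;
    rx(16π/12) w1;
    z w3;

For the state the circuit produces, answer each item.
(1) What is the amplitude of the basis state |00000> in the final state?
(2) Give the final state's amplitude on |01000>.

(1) The final state's coefficient on |00000> equals -exp(11*I*pi/12)/2.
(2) The final state's coefficient on |01000> equals sqrt(3)*exp(5*I*pi/12)/2.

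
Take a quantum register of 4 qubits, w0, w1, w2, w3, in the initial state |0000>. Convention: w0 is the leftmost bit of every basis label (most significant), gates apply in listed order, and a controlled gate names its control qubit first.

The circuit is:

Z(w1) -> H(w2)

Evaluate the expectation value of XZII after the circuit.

The observable XZII averages to 0.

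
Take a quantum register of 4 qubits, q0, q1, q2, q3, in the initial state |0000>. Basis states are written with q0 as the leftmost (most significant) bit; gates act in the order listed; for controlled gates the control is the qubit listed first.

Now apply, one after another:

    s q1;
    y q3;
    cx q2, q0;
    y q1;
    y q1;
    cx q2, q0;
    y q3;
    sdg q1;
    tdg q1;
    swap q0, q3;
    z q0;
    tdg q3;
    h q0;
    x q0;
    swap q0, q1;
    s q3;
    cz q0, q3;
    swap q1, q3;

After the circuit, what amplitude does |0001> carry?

The amplitude on |0001> is sqrt(2)/2. Key observation: steps 1-8 multiply out to the identity, so the circuit reduces to the remaining gates.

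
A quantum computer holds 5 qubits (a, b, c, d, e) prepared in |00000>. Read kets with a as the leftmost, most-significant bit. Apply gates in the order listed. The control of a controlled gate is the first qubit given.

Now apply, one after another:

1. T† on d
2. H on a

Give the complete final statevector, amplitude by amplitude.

The final amplitudes are sqrt(2)/2 on |00000>, sqrt(2)/2 on |10000>, and 0 on every other basis state.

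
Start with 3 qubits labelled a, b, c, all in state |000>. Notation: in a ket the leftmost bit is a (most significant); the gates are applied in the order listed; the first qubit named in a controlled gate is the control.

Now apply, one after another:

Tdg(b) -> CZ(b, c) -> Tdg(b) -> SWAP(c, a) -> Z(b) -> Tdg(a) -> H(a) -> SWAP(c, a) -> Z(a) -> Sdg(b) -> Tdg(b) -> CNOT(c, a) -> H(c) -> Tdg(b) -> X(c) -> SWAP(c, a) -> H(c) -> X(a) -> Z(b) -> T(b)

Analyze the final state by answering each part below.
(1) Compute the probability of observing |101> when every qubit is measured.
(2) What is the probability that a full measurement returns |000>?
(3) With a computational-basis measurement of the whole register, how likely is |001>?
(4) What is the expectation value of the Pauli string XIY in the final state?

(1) Outcome |101> occurs with probability 1/2.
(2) The probability of measuring |000> is 1/2.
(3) The probability of measuring |001> is 0.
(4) In the final state, XIY has expectation 0.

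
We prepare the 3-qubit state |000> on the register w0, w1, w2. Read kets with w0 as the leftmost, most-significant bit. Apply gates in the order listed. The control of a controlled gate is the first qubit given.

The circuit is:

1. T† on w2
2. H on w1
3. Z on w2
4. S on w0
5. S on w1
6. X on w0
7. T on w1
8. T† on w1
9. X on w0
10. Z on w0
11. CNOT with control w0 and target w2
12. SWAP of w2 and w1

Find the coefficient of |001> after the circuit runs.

|001> carries amplitude sqrt(2)*I/2 in the final state. Key observation: gates 6-9 undo each other exactly, leaving only the rest of the circuit to track.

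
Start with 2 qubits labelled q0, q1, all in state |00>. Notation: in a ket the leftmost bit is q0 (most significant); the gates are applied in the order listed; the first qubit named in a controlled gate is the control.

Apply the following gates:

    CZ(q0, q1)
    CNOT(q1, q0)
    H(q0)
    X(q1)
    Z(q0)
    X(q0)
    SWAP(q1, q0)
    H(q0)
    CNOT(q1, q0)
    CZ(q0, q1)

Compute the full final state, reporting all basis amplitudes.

The final amplitudes are -1/2 on |00>, -1/2 on |01>, 1/2 on |10>, -1/2 on |11>.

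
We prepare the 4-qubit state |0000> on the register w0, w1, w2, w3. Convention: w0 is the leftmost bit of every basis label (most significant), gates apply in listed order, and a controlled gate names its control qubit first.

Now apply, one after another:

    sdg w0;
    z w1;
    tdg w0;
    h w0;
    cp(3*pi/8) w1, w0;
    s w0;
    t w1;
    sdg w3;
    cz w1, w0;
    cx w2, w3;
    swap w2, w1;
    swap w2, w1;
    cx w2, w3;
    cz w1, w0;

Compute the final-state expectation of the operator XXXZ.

In the final state, XXXZ has expectation 0.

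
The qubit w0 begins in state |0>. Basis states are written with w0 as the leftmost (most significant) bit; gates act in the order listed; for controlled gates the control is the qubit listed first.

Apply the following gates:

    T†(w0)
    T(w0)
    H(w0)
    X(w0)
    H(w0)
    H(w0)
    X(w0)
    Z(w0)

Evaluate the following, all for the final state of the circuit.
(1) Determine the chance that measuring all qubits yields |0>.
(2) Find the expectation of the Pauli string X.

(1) The probability of measuring |0> is 1/2. Key observation: steps 4-7 multiply out to the identity, so the circuit reduces to the remaining gates.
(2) The observable X averages to -1.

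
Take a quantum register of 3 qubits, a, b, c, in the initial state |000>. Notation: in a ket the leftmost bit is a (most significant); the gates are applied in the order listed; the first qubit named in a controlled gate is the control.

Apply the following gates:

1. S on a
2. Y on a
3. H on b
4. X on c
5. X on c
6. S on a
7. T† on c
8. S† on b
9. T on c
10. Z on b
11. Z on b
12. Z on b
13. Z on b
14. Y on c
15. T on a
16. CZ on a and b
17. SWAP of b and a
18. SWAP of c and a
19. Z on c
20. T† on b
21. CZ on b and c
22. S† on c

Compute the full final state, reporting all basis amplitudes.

The final amplitudes are -sqrt(2)*I/2 on |110>, -sqrt(2)*I/2 on |111>, and 0 on every other basis state. Key observation: gates 10-13 undo each other exactly, leaving only the rest of the circuit to track.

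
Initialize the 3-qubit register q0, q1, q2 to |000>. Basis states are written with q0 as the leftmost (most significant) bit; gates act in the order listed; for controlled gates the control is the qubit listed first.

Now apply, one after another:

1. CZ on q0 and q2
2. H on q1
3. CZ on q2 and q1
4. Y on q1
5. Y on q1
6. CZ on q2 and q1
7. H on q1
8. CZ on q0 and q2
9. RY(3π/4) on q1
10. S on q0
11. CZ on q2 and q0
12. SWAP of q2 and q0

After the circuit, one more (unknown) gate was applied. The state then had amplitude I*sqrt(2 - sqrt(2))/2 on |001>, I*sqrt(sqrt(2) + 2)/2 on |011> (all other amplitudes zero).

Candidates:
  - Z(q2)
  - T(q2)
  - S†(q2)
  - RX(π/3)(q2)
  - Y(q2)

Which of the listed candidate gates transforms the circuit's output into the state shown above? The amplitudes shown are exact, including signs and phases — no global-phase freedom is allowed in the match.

It was Y(q2) that produced the state shown. Key observation: steps 1-8 multiply out to the identity, so the circuit reduces to the remaining gates.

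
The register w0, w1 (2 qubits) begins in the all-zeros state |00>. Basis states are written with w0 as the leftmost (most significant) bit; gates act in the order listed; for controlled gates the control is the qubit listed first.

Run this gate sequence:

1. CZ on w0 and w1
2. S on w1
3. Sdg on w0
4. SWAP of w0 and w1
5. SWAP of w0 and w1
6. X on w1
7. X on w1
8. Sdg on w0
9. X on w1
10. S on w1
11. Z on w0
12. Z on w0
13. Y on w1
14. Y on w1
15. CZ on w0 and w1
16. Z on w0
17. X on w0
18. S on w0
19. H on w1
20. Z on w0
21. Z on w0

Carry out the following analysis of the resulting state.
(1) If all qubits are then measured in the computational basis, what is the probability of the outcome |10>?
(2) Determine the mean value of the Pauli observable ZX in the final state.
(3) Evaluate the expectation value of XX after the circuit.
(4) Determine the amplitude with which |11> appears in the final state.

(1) The probability of measuring |10> is 1/2. Key observation: gates 4-5 undo each other exactly, leaving only the rest of the circuit to track.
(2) In the final state, ZX has expectation 1.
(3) The observable XX averages to 0.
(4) |11> carries amplitude sqrt(2)/2 in the final state.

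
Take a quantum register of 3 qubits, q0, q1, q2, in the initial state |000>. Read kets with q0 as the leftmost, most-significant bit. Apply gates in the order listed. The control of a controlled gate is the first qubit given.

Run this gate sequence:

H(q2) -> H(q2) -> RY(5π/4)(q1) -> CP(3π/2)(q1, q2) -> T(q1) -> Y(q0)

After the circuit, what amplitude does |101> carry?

|101> carries amplitude 0 in the final state. Key observation: steps 1-2 multiply out to the identity, so the circuit reduces to the remaining gates.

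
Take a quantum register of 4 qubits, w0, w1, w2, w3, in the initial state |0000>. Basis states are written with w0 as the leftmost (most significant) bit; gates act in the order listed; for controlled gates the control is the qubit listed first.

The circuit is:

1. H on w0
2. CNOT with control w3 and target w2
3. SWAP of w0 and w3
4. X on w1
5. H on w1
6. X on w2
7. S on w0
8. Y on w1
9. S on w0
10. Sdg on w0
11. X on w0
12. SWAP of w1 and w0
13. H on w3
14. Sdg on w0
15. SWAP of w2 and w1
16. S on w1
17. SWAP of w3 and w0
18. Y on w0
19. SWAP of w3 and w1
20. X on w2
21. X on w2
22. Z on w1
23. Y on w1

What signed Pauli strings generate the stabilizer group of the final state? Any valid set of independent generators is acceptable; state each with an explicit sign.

One valid set of independent stabilizer generators is +IYII, -ZIII, -IIZI, -IIIZ (any independent generating set of the same group is equally correct).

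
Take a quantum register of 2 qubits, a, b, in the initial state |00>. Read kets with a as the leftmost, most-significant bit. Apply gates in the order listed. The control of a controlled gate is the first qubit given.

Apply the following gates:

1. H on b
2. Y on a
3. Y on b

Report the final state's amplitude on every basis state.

After the circuit, the state carries amplitude 0 on |00>, 0 on |01>, sqrt(2)/2 on |10>, -sqrt(2)/2 on |11>.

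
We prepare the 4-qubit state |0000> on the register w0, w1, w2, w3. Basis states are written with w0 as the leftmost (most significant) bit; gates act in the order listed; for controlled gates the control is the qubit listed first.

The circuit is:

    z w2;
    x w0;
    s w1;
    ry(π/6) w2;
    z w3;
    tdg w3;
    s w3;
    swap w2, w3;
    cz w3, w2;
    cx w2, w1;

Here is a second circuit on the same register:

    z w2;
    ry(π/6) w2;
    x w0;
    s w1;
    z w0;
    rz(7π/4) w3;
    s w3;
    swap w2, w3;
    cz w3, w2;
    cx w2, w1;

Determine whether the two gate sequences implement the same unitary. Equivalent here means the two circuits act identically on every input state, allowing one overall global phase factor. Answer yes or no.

No: there is an input state on which the two circuits produce genuinely different outputs (not merely differing by a phase).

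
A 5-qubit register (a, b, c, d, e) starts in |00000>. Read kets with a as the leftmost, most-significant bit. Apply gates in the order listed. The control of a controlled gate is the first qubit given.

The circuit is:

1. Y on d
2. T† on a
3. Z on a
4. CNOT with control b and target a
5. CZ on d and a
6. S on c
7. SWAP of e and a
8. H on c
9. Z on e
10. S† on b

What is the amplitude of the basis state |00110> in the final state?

The amplitude on |00110> is sqrt(2)*I/2.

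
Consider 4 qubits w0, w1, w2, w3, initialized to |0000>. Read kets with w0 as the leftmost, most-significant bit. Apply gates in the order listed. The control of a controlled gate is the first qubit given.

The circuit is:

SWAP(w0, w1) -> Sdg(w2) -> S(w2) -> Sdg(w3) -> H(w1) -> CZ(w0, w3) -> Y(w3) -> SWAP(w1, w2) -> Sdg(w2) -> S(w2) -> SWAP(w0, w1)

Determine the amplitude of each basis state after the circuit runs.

The resulting statevector has amplitude sqrt(2)*I/2 on |0001>, sqrt(2)*I/2 on |0011>, and 0 on every other basis state.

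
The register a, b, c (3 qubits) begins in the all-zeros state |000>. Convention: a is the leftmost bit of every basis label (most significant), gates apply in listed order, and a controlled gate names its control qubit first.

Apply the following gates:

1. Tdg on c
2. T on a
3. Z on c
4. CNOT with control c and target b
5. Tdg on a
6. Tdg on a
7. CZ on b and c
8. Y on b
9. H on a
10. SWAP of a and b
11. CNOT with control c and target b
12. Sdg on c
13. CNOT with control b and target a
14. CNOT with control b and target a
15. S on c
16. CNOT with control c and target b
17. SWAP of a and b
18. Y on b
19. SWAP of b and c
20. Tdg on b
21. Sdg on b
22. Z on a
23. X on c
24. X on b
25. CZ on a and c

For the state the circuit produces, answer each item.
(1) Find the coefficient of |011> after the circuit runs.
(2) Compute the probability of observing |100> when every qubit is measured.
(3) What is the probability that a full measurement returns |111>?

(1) |011> carries amplitude sqrt(2)/2 in the final state.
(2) The probability of measuring |100> is 0.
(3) The probability of measuring |111> is 1/2.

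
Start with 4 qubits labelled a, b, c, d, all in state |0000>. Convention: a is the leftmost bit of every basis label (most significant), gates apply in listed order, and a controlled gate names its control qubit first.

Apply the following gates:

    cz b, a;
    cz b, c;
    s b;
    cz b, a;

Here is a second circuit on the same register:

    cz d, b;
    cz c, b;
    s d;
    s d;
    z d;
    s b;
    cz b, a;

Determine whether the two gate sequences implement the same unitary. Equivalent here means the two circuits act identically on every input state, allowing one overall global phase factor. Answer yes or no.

No — the two circuits implement different unitaries, even allowing a global phase.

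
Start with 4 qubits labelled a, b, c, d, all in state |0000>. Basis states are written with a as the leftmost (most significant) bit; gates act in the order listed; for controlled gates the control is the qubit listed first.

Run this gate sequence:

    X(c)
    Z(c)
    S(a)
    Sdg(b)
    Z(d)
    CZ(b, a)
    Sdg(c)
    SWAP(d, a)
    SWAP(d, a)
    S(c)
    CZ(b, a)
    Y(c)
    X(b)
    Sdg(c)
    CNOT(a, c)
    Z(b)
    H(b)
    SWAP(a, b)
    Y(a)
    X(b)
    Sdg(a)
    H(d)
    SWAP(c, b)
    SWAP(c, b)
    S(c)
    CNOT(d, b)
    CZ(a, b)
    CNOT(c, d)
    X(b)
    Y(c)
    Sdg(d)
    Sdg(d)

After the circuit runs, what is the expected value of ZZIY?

The observable ZZIY averages to 0. Key observation: the block from step 6 through step 11 cancels to the identity and can be dropped.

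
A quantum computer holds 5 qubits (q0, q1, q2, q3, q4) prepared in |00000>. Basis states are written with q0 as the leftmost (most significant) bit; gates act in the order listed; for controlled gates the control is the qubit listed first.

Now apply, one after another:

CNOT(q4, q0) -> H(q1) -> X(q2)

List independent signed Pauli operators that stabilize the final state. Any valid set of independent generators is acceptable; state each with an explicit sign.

One valid set of independent stabilizer generators is +IXIII, +ZIIII, -IIZII, +IIIZI, +IIIIZ (any independent generating set of the same group is equally correct).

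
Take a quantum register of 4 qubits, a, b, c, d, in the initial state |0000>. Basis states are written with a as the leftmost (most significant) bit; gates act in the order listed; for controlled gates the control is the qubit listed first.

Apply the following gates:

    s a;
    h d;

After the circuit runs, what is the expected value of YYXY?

The observable YYXY averages to 0.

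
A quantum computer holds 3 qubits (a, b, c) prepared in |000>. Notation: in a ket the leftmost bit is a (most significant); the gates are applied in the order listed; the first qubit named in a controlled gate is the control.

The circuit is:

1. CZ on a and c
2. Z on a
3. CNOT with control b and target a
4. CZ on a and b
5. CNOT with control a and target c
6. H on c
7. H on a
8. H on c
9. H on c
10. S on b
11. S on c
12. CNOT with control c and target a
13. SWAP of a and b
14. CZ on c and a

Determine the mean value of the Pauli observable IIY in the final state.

In the final state, IIY has expectation 1. Key observation: the block from step 8 through step 9 cancels to the identity and can be dropped.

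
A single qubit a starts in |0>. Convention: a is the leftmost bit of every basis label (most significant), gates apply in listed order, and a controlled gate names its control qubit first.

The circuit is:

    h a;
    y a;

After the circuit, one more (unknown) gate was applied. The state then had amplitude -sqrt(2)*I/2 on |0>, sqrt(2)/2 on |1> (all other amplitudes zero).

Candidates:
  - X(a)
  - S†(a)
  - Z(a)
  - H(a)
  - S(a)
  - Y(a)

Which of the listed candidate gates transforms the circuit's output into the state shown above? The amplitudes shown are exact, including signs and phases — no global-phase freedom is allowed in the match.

It was S†(a) that produced the state shown.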